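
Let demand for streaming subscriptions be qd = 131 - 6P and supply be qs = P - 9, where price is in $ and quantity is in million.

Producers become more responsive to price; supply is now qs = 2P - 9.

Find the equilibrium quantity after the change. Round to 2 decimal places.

Initially, 131 - 6P = P - 9, so 140 = 7P and P = 20, q = 11.
The new curves are qd = 131 - 6P (demand) and qs = 2P - 9 (supply).
New equilibrium: 131 - 6P = 2P - 9 ⇒ 140 = 8P ⇒ P = 17.5, q = 26.

26.00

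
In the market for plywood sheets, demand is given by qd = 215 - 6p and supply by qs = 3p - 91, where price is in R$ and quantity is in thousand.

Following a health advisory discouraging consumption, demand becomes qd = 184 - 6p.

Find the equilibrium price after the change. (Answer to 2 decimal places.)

Initially, 215 - 6p = 3p - 91, so 306 = 9p and p = 34, q = 11.
With the change applied: demand qd = 184 - 6p, supply qs = 3p - 91.
Clearing the new market: 184 - 6p = 3p - 91, so p = 275/9 ≈ 30.5556 and q = 2/3 ≈ 0.6667.

30.56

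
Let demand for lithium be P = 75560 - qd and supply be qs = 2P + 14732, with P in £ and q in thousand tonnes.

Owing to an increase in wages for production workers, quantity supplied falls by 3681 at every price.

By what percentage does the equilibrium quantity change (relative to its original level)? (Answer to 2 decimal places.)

Original equilibrium: 75560 - P = 2P + 14732 gives 60828 = 3P, so P = 20276 and q = 55284.
With the change applied: demand qd = 75560 - P, supply qs = 2P + 11051.
Clearing the new market: 75560 - P = 2P + 11051, so P = 21503 and q = 54057.
%Δq = (54057 − 55284) / 55284 × 100 = -2.22%.

-2.22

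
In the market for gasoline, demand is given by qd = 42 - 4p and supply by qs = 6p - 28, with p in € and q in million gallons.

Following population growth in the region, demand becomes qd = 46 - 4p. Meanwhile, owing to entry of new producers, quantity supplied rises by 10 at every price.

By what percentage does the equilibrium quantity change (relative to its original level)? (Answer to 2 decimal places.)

Initially, 42 - 4p = 6p - 28, so 70 = 10p and p = 7, q = 14.
With the change applied: demand qd = 46 - 4p, supply qs = 6p - 18.
Setting them equal: 46 - 4p = 6p - 18 → 64 = 10p, so p = 6.4 and q = 20.4.
%Δq = (20.4 − 14) / 14 × 100 = +45.71%.

+45.71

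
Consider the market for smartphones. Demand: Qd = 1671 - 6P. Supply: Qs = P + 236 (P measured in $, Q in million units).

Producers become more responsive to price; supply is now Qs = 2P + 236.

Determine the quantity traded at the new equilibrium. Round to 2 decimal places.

Solve the original market: 1671 - 6P = P + 236, hence P = 205 and Q = 441.
The new curves are Qd = 1671 - 6P (demand) and Qs = 2P + 236 (supply).
Equate the new curves: 1671 - 6P = 2P + 236, giving 1435 = 8P, P = 179.375, Q = 594.75.

594.75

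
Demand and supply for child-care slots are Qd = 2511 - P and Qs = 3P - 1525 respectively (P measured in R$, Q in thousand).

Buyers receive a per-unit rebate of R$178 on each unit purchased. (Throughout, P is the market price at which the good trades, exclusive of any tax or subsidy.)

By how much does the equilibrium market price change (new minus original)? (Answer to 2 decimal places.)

Original equilibrium: 2511 - P = 3P - 1525 gives 4036 = 4P, so P = 1009 and Q = 1502.
Since buyers' out-of-pocket price is the market price minus the rebate, the effective demand curve becomes Qd = 2689 - P.
New equilibrium: 2689 - P = 3P - 1525 ⇒ 4214 = 4P ⇒ P = 1053.5, Q = 1635.5.
ΔP = 1053.5 − 1009 = +44.50.

+44.50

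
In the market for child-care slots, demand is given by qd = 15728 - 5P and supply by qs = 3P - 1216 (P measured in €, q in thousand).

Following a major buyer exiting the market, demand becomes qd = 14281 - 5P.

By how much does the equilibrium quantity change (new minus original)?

-542.625

Solve the original market: 15728 - 5P = 3P - 1216, hence P = 2118 and q = 5138.
With the change applied: demand qd = 14281 - 5P, supply qs = 3P - 1216.
Equate the new curves: 14281 - 5P = 3P - 1216, giving 15497 = 8P, P = 1937.125, q = 4595.375.
Δq = 4595.375 − 5138 = -542.625.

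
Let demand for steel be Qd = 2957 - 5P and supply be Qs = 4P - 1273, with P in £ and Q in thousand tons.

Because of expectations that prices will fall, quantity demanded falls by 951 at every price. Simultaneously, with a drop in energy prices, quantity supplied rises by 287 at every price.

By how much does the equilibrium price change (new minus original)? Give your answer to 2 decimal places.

Original equilibrium: 2957 - 5P = 4P - 1273 gives 4230 = 9P, so P = 470 and Q = 607.
After the shift, demand is Qd = 2006 - 5P and supply is Qs = 4P - 986.
New equilibrium: 2006 - 5P = 4P - 986 ⇒ 2992 = 9P ⇒ P = 2992/9 ≈ 332.4444, Q = 3094/9 ≈ 343.7778.
ΔP = 332.4444 − 470 = -137.56.

-137.56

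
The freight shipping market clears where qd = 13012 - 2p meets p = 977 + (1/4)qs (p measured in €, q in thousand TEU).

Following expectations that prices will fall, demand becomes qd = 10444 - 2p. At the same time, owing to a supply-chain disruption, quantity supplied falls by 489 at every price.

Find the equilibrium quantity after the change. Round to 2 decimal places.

Before the shock: 13012 - 2p = 4p - 3908 ⇒ 16920 = 6p ⇒ p = 2820, q = 7372.
The new curves are qd = 10444 - 2p (demand) and qs = 4p - 4397 (supply).
New equilibrium: 10444 - 2p = 4p - 4397 ⇒ 14841 = 6p ⇒ p = 2473.5, q = 5497.

5497.00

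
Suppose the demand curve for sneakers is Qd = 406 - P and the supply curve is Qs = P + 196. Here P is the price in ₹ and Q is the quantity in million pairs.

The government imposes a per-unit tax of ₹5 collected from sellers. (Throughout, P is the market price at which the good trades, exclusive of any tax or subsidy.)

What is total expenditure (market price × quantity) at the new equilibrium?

32088.75

Solve the original market: 406 - P = P + 196, hence P = 105 and Q = 301.
Since sellers keep the price net of the tax, the effective supply curve becomes Qs = P + 191.
Setting them equal: 406 - P = P + 191 → 215 = 2P, so P = 107.5 and Q = 298.5.
New expenditure = 107.5 × 298.5 = 32088.75.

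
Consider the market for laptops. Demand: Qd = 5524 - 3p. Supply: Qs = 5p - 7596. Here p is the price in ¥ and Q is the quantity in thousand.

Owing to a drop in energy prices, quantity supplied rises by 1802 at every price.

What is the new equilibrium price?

1414.75

Solve the original market: 5524 - 3p = 5p - 7596, hence p = 1640 and Q = 604.
After the shift, demand is Qd = 5524 - 3p and supply is Qs = 5p - 5794.
New equilibrium: 5524 - 3p = 5p - 5794 ⇒ 11318 = 8p ⇒ p = 1414.75, Q = 1279.75.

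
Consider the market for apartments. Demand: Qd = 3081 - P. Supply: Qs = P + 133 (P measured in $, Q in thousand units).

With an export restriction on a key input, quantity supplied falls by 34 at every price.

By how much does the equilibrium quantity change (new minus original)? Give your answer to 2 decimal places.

-17.00

Solve the original market: 3081 - P = P + 133, hence P = 1474 and Q = 1607.
After the shift, demand is Qd = 3081 - P and supply is Qs = P + 99.
Clearing the new market: 3081 - P = P + 99, so P = 1491 and Q = 1590.
ΔQ = 1590 − 1607 = -17.00.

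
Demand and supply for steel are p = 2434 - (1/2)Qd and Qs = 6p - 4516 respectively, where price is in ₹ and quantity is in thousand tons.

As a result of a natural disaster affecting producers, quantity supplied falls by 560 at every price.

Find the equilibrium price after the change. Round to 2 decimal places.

1243.00

Solve the original market: 4868 - 2p = 6p - 4516, hence p = 1173 and Q = 2522.
After the shift, demand is Qd = 4868 - 2p and supply is Qs = 6p - 5076.
Clearing the new market: 4868 - 2p = 6p - 5076, so p = 1243 and Q = 2382.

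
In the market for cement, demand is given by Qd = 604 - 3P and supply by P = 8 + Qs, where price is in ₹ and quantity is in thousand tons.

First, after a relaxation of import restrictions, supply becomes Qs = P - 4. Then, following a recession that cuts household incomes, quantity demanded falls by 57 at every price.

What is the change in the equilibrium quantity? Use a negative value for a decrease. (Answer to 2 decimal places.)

-11.25

Original equilibrium: 604 - 3P = P - 8 gives 612 = 4P, so P = 153 and Q = 145.
After the shift, demand is Qd = 547 - 3P and supply is Qs = P - 4.
Setting them equal: 547 - 3P = P - 4 → 551 = 4P, so P = 137.75 and Q = 133.75.
ΔQ = 133.75 − 145 = -11.25.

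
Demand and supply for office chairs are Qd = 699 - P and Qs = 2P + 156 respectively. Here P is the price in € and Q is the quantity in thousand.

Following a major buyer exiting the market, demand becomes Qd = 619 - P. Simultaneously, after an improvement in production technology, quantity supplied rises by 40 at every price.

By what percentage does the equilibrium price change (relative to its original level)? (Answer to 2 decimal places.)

-22.10

Original equilibrium: 699 - P = 2P + 156 gives 543 = 3P, so P = 181 and Q = 518.
The new curves are Qd = 619 - P (demand) and Qs = 2P + 196 (supply).
Clearing the new market: 619 - P = 2P + 196, so P = 141 and Q = 478.
%ΔP = (141 − 181) / 181 × 100 = -22.10%.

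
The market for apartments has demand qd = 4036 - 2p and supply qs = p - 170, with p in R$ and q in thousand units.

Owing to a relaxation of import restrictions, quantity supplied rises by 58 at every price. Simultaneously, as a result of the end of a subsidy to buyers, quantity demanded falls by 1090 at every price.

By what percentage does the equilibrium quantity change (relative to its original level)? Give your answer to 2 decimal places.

Original equilibrium: 4036 - 2p = p - 170 gives 4206 = 3p, so p = 1402 and q = 1232.
After the shift, demand is qd = 2946 - 2p and supply is qs = p - 112.
Equate the new curves: 2946 - 2p = p - 112, giving 3058 = 3p, p = 3058/3 ≈ 1019.3333, q = 2722/3 ≈ 907.3333.
%Δq = (907.3333 − 1232) / 1232 × 100 = -26.35%.

-26.35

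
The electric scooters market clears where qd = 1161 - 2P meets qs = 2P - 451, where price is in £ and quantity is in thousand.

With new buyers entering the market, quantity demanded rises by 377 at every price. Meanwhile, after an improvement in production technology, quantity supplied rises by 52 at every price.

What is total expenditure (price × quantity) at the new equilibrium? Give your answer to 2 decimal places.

275780.38

Original equilibrium: 1161 - 2P = 2P - 451 gives 1612 = 4P, so P = 403 and q = 355.
The shock moves the curves to qd = 1538 - 2P and qs = 2P - 399.
Clearing the new market: 1538 - 2P = 2P - 399, so P = 484.25 and q = 569.5.
New expenditure = 484.25 × 569.5 = 275780.38.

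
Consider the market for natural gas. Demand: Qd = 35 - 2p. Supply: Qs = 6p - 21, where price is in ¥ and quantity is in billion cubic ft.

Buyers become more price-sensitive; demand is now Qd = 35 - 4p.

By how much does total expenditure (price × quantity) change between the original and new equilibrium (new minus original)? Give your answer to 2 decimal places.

-76.44

Initially, 35 - 2p = 6p - 21, so 56 = 8p and p = 7, Q = 21.
After the shift, demand is Qd = 35 - 4p and supply is Qs = 6p - 21.
Clearing the new market: 35 - 4p = 6p - 21, so p = 5.6 and Q = 12.6.
Expenditure moves from 7×21 = 147 to 5.6×12.6 = 70.56; change = -76.44.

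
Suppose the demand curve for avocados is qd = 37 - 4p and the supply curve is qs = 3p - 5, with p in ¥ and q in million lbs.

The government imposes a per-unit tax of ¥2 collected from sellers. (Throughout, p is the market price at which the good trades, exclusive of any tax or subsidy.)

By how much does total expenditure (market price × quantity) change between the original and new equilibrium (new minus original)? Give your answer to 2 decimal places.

Solve the original market: 37 - 4p = 3p - 5, hence p = 6 and q = 13.
Since sellers keep the price net of the tax, the effective supply curve becomes qs = 3p - 11.
Setting them equal: 37 - 4p = 3p - 11 → 48 = 7p, so p = 48/7 ≈ 6.8571 and q = 67/7 ≈ 9.5714.
Expenditure moves from 6×13 = 78 to 6.8571×9.5714 = 65.6327; change = -12.37.

-12.37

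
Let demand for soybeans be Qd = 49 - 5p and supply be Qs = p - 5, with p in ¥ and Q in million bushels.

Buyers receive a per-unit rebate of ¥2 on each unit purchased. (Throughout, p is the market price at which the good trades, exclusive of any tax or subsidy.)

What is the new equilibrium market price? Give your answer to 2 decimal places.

10.67

Original equilibrium: 49 - 5p = p - 5 gives 54 = 6p, so p = 9 and Q = 4.
Since buyers' out-of-pocket price is the market price minus the rebate, the effective demand curve becomes Qd = 59 - 5p.
New equilibrium: 59 - 5p = p - 5 ⇒ 64 = 6p ⇒ p = 32/3 ≈ 10.6667, Q = 17/3 ≈ 5.6667.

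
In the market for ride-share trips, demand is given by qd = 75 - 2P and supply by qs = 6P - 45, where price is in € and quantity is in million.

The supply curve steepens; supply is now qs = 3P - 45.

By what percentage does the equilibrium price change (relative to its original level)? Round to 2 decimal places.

+60.00

Initially, 75 - 2P = 6P - 45, so 120 = 8P and P = 15, q = 45.
After the shift, demand is qd = 75 - 2P and supply is qs = 3P - 45.
Clearing the new market: 75 - 2P = 3P - 45, so P = 24 and q = 27.
%ΔP = (24 − 15) / 15 × 100 = +60.00%.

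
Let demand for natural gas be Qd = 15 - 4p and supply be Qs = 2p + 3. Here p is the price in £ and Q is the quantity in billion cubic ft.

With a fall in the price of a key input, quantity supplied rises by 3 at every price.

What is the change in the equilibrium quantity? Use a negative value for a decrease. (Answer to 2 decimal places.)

Solve the original market: 15 - 4p = 2p + 3, hence p = 2 and Q = 7.
After the shift, demand is Qd = 15 - 4p and supply is Qs = 2p + 6.
Setting them equal: 15 - 4p = 2p + 6 → 9 = 6p, so p = 1.5 and Q = 9.
ΔQ = 9 − 7 = +2.00.

+2.00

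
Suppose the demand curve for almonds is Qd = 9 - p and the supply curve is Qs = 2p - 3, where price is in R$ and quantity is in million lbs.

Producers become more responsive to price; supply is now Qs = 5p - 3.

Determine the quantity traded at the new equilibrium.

Solve the original market: 9 - p = 2p - 3, hence p = 4 and Q = 5.
The shock moves the curves to Qd = 9 - p and Qs = 5p - 3.
Setting them equal: 9 - p = 5p - 3 → 12 = 6p, so p = 2 and Q = 7.

7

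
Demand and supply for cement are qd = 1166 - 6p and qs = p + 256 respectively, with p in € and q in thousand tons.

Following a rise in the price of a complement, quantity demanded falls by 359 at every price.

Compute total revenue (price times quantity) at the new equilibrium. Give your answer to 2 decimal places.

26346.80

Original equilibrium: 1166 - 6p = p + 256 gives 910 = 7p, so p = 130 and q = 386.
The shock moves the curves to qd = 807 - 6p and qs = p + 256.
Clearing the new market: 807 - 6p = p + 256, so p = 551/7 ≈ 78.7143 and q = 2343/7 ≈ 334.7143.
New expenditure = 78.7143 × 334.7143 = 26346.80.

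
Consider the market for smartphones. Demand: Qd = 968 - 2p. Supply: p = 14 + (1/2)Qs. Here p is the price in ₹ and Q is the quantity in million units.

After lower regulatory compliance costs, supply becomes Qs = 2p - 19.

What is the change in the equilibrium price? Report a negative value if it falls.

Original equilibrium: 968 - 2p = 2p - 28 gives 996 = 4p, so p = 249 and Q = 470.
After the shift, demand is Qd = 968 - 2p and supply is Qs = 2p - 19.
Clearing the new market: 968 - 2p = 2p - 19, so p = 246.75 and Q = 474.5.
Δp = 246.75 − 249 = -2.25.

-2.25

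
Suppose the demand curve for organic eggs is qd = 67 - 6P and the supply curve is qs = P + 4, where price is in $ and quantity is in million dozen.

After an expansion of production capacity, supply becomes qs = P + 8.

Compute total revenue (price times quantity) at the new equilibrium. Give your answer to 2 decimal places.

Before the shock: 67 - 6P = P + 4 ⇒ 63 = 7P ⇒ P = 9, q = 13.
The new curves are qd = 67 - 6P (demand) and qs = P + 8 (supply).
New equilibrium: 67 - 6P = P + 8 ⇒ 59 = 7P ⇒ P = 59/7 ≈ 8.4286, q = 115/7 ≈ 16.4286.
New expenditure = 8.4286 × 16.4286 = 138.47.

138.47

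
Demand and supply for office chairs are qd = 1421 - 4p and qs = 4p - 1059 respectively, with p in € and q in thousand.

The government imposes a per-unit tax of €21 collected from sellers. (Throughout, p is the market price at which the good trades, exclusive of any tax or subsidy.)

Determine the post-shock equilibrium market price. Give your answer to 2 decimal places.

Solve the original market: 1421 - 4p = 4p - 1059, hence p = 310 and q = 181.
Since sellers keep the price net of the tax, the effective supply curve becomes qs = 4p - 1143.
Clearing the new market: 1421 - 4p = 4p - 1143, so p = 320.5 and q = 139.

320.50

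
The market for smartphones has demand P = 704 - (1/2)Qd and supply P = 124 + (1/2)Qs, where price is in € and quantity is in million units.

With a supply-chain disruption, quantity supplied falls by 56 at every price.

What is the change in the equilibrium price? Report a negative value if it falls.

Initially, 1408 - 2P = 2P - 248, so 1656 = 4P and P = 414, Q = 580.
The new curves are Qd = 1408 - 2P (demand) and Qs = 2P - 304 (supply).
Setting them equal: 1408 - 2P = 2P - 304 → 1712 = 4P, so P = 428 and Q = 552.
ΔP = 428 − 414 = +14.

+14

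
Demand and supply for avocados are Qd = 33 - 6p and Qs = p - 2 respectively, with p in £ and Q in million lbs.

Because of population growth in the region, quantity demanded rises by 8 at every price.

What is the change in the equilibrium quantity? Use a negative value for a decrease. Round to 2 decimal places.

Solve the original market: 33 - 6p = p - 2, hence p = 5 and Q = 3.
The new curves are Qd = 41 - 6p (demand) and Qs = p - 2 (supply).
Setting them equal: 41 - 6p = p - 2 → 43 = 7p, so p = 43/7 ≈ 6.1429 and Q = 29/7 ≈ 4.1429.
ΔQ = 4.1429 − 3 = +1.14.

+1.14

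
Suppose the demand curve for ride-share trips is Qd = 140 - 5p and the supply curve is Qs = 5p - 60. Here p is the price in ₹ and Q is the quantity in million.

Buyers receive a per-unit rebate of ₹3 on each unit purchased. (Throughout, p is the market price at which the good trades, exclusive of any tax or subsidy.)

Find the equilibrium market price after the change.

21.5

Before the shock: 140 - 5p = 5p - 60 ⇒ 200 = 10p ⇒ p = 20, Q = 40.
Since buyers' out-of-pocket price is the market price minus the rebate, the effective demand curve becomes Qd = 155 - 5p.
New equilibrium: 155 - 5p = 5p - 60 ⇒ 215 = 10p ⇒ p = 21.5, Q = 47.5.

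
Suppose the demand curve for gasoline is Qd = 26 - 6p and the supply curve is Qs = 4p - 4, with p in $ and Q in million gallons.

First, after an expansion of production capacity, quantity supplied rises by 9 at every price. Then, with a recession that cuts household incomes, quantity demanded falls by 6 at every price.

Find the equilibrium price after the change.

Initially, 26 - 6p = 4p - 4, so 30 = 10p and p = 3, Q = 8.
After the shift, demand is Qd = 20 - 6p and supply is Qs = 4p + 5.
Setting them equal: 20 - 6p = 4p + 5 → 15 = 10p, so p = 1.5 and Q = 11.

1.5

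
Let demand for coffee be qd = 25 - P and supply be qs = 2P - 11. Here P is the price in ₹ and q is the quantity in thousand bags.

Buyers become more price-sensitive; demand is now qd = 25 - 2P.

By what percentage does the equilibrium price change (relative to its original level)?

-25

Original equilibrium: 25 - P = 2P - 11 gives 36 = 3P, so P = 12 and q = 13.
With the change applied: demand qd = 25 - 2P, supply qs = 2P - 11.
Equate the new curves: 25 - 2P = 2P - 11, giving 36 = 4P, P = 9, q = 7.
%ΔP = (9 − 12) / 12 × 100 = -25%.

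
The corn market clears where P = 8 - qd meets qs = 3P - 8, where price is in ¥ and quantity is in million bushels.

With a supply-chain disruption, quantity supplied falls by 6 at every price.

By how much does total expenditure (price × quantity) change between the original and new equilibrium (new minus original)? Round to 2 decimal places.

-2.25

Initially, 8 - P = 3P - 8, so 16 = 4P and P = 4, q = 4.
After the shift, demand is qd = 8 - P and supply is qs = 3P - 14.
Clearing the new market: 8 - P = 3P - 14, so P = 5.5 and q = 2.5.
Expenditure moves from 4×4 = 16 to 5.5×2.5 = 13.75; change = -2.25.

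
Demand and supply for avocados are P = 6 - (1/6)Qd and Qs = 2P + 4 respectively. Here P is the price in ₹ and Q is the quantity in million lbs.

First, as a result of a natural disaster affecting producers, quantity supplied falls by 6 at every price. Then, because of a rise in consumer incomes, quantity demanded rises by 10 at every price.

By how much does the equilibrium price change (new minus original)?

Original equilibrium: 36 - 6P = 2P + 4 gives 32 = 8P, so P = 4 and Q = 12.
With the change applied: demand Qd = 46 - 6P, supply Qs = 2P - 2.
New equilibrium: 46 - 6P = 2P - 2 ⇒ 48 = 8P ⇒ P = 6, Q = 10.
ΔP = 6 − 4 = +2.

+2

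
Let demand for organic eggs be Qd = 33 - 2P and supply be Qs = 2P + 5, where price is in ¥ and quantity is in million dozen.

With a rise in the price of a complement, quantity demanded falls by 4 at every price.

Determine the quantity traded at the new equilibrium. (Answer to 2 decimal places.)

17.00

Original equilibrium: 33 - 2P = 2P + 5 gives 28 = 4P, so P = 7 and Q = 19.
After the shift, demand is Qd = 29 - 2P and supply is Qs = 2P + 5.
Clearing the new market: 29 - 2P = 2P + 5, so P = 6 and Q = 17.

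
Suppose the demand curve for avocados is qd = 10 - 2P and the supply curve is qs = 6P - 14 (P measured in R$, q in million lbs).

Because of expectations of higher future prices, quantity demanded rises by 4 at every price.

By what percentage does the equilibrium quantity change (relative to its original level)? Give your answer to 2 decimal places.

+75.00

Before the shock: 10 - 2P = 6P - 14 ⇒ 24 = 8P ⇒ P = 3, q = 4.
After the shift, demand is qd = 14 - 2P and supply is qs = 6P - 14.
Equate the new curves: 14 - 2P = 6P - 14, giving 28 = 8P, P = 3.5, q = 7.
%Δq = (7 − 4) / 4 × 100 = +75.00%.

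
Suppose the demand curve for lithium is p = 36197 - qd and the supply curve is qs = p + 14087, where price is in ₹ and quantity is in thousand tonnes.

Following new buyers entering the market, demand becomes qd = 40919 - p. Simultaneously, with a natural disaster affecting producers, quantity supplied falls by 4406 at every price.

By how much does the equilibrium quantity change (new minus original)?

Solve the original market: 36197 - p = p + 14087, hence p = 11055 and q = 25142.
After the shift, demand is qd = 40919 - p and supply is qs = p + 9681.
Clearing the new market: 40919 - p = p + 9681, so p = 15619 and q = 25300.
Δq = 25300 − 25142 = +158.

+158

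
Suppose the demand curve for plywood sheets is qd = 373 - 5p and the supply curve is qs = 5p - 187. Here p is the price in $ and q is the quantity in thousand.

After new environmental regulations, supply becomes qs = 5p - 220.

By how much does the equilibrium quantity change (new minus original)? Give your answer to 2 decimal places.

Initially, 373 - 5p = 5p - 187, so 560 = 10p and p = 56, q = 93.
The shock moves the curves to qd = 373 - 5p and qs = 5p - 220.
Clearing the new market: 373 - 5p = 5p - 220, so p = 59.3 and q = 76.5.
Δq = 76.5 − 93 = -16.50.

-16.50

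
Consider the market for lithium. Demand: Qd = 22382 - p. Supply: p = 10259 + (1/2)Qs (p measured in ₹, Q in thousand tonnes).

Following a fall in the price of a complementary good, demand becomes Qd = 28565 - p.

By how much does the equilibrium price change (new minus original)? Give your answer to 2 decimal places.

Initially, 22382 - p = 2p - 20518, so 42900 = 3p and p = 14300, Q = 8082.
After the shift, demand is Qd = 28565 - p and supply is Qs = 2p - 20518.
New equilibrium: 28565 - p = 2p - 20518 ⇒ 49083 = 3p ⇒ p = 16361, Q = 12204.
Δp = 16361 − 14300 = +2061.00.

+2061.00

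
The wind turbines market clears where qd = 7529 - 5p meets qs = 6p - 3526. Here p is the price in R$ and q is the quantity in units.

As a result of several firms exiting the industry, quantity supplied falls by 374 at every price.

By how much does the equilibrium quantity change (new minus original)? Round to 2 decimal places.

-170.00

Solve the original market: 7529 - 5p = 6p - 3526, hence p = 1005 and q = 2504.
With the change applied: demand qd = 7529 - 5p, supply qs = 6p - 3900.
Setting them equal: 7529 - 5p = 6p - 3900 → 11429 = 11p, so p = 1039 and q = 2334.
Δq = 2334 − 2504 = -170.00.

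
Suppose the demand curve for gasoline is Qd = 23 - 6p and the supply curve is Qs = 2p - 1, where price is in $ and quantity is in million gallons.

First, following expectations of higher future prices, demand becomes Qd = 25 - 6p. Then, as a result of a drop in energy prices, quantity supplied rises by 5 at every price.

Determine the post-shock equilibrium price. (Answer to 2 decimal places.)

2.63

Initially, 23 - 6p = 2p - 1, so 24 = 8p and p = 3, Q = 5.
With the change applied: demand Qd = 25 - 6p, supply Qs = 2p + 4.
Setting them equal: 25 - 6p = 2p + 4 → 21 = 8p, so p = 2.625 and Q = 9.25.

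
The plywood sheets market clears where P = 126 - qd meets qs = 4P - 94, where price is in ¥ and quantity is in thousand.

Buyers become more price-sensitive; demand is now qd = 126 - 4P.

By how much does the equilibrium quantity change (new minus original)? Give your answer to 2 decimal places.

-66.00

Solve the original market: 126 - P = 4P - 94, hence P = 44 and q = 82.
The shock moves the curves to qd = 126 - 4P and qs = 4P - 94.
Equate the new curves: 126 - 4P = 4P - 94, giving 220 = 8P, P = 27.5, q = 16.
Δq = 16 − 82 = -66.00.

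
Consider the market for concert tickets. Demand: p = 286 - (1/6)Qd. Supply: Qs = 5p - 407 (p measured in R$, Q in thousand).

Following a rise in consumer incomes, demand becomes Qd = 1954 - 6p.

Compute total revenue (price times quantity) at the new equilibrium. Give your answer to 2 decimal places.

Initially, 1716 - 6p = 5p - 407, so 2123 = 11p and p = 193, Q = 558.
With the change applied: demand Qd = 1954 - 6p, supply Qs = 5p - 407.
New equilibrium: 1954 - 6p = 5p - 407 ⇒ 2361 = 11p ⇒ p = 2361/11 ≈ 214.6364, Q = 7328/11 ≈ 666.1818.
New expenditure = 214.6364 × 666.1818 = 142986.84.

142986.84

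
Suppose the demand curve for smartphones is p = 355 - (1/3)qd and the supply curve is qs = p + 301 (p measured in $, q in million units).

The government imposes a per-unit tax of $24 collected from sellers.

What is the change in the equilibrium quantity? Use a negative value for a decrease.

Initially, 1065 - 3p = p + 301, so 764 = 4p and p = 191, q = 492.
Since sellers keep the price net of the tax, the effective supply curve becomes qs = p + 277.
Equate the new curves: 1065 - 3p = p + 277, giving 788 = 4p, p = 197, q = 474.
Δq = 474 − 492 = -18.

-18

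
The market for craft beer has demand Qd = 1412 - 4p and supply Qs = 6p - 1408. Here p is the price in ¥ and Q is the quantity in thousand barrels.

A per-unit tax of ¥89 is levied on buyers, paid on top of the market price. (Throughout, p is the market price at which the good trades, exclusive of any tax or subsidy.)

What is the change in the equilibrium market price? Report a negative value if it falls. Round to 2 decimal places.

-35.60

Before the shock: 1412 - 4p = 6p - 1408 ⇒ 2820 = 10p ⇒ p = 282, Q = 284.
Since buyers pay the price plus the tax, the effective demand curve becomes Qd = 1056 - 4p.
Clearing the new market: 1056 - 4p = 6p - 1408, so p = 246.4 and Q = 70.4.
Δp = 246.4 − 282 = -35.60.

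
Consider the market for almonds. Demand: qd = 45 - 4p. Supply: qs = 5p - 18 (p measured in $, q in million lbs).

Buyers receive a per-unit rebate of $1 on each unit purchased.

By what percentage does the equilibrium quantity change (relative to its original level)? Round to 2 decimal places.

Original equilibrium: 45 - 4p = 5p - 18 gives 63 = 9p, so p = 7 and q = 17.
Since buyers' out-of-pocket price is the market price minus the rebate, the effective demand curve becomes qd = 49 - 4p.
Setting them equal: 49 - 4p = 5p - 18 → 67 = 9p, so p = 67/9 ≈ 7.4444 and q = 173/9 ≈ 19.2222.
%Δq = (19.2222 − 17) / 17 × 100 = +13.07%.

+13.07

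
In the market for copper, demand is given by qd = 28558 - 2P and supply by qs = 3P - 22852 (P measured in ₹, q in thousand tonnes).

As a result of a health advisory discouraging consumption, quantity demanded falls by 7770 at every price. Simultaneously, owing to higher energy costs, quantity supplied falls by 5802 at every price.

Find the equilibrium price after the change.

9888.4

Before the shock: 28558 - 2P = 3P - 22852 ⇒ 51410 = 5P ⇒ P = 10282, q = 7994.
After the shift, demand is qd = 20788 - 2P and supply is qs = 3P - 28654.
Clearing the new market: 20788 - 2P = 3P - 28654, so P = 9888.4 and q = 1011.2.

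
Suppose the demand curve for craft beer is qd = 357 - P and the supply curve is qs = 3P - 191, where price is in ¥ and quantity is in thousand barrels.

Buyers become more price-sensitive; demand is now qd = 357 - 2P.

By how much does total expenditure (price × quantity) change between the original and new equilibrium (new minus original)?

-15037.12

Initially, 357 - P = 3P - 191, so 548 = 4P and P = 137, q = 220.
With the change applied: demand qd = 357 - 2P, supply qs = 3P - 191.
Clearing the new market: 357 - 2P = 3P - 191, so P = 109.6 and q = 137.8.
Expenditure moves from 137×220 = 30140 to 109.6×137.8 = 15102.88; change = -15037.12.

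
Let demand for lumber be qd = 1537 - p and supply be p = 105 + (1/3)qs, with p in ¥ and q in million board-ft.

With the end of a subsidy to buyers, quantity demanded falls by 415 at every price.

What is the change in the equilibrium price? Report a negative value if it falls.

-103.75

Original equilibrium: 1537 - p = 3p - 315 gives 1852 = 4p, so p = 463 and q = 1074.
After the shift, demand is qd = 1122 - p and supply is qs = 3p - 315.
Equate the new curves: 1122 - p = 3p - 315, giving 1437 = 4p, p = 359.25, q = 762.75.
Δp = 359.25 − 463 = -103.75.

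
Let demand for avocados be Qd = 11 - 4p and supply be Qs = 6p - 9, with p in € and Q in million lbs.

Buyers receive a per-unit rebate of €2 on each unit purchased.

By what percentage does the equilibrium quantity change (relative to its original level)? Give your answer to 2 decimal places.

+160.00

Initially, 11 - 4p = 6p - 9, so 20 = 10p and p = 2, Q = 3.
Since buyers' out-of-pocket price is the market price minus the rebate, the effective demand curve becomes Qd = 19 - 4p.
Clearing the new market: 19 - 4p = 6p - 9, so p = 2.8 and Q = 7.8.
%ΔQ = (7.8 − 3) / 3 × 100 = +160.00%.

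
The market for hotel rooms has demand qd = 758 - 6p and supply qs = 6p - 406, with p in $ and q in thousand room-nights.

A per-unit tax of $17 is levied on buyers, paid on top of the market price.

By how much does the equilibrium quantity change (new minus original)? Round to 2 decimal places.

Original equilibrium: 758 - 6p = 6p - 406 gives 1164 = 12p, so p = 97 and q = 176.
Since buyers pay the price plus the tax, the effective demand curve becomes qd = 656 - 6p.
Equate the new curves: 656 - 6p = 6p - 406, giving 1062 = 12p, p = 88.5, q = 125.
Δq = 125 − 176 = -51.00.

-51.00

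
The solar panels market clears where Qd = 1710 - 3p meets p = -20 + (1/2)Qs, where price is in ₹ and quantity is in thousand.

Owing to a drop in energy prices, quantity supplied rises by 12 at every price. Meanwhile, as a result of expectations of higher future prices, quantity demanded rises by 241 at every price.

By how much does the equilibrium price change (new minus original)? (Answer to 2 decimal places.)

+45.80

Original equilibrium: 1710 - 3p = 2p + 40 gives 1670 = 5p, so p = 334 and Q = 708.
The shock moves the curves to Qd = 1951 - 3p and Qs = 2p + 52.
Clearing the new market: 1951 - 3p = 2p + 52, so p = 379.8 and Q = 811.6.
Δp = 379.8 − 334 = +45.80.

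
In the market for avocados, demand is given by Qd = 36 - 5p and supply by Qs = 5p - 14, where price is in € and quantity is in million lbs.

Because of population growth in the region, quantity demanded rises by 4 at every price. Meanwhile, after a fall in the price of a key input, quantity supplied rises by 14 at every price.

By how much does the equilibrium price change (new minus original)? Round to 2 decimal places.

Before the shock: 36 - 5p = 5p - 14 ⇒ 50 = 10p ⇒ p = 5, Q = 11.
With the change applied: demand Qd = 40 - 5p, supply Qs = 5p.
New equilibrium: 40 - 5p = 5p ⇒ 40 = 10p ⇒ p = 4, Q = 20.
Δp = 4 − 5 = -1.00.

-1.00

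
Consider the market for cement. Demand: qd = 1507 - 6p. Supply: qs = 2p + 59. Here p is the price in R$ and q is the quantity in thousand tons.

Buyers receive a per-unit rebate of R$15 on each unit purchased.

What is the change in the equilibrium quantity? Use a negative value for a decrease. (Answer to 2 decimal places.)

Original equilibrium: 1507 - 6p = 2p + 59 gives 1448 = 8p, so p = 181 and q = 421.
Since buyers' out-of-pocket price is the market price minus the rebate, the effective demand curve becomes qd = 1597 - 6p.
Equate the new curves: 1597 - 6p = 2p + 59, giving 1538 = 8p, p = 192.25, q = 443.5.
Δq = 443.5 − 421 = +22.50.

+22.50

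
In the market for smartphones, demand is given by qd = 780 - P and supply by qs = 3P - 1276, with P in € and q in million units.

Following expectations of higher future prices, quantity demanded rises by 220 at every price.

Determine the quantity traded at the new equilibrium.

431

Solve the original market: 780 - P = 3P - 1276, hence P = 514 and q = 266.
The shock moves the curves to qd = 1000 - P and qs = 3P - 1276.
Clearing the new market: 1000 - P = 3P - 1276, so P = 569 and q = 431.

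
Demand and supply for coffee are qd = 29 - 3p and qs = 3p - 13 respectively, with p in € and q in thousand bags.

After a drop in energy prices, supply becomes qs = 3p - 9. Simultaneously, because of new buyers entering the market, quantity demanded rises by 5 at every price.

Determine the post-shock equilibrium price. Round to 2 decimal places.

7.17

Before the shock: 29 - 3p = 3p - 13 ⇒ 42 = 6p ⇒ p = 7, q = 8.
The new curves are qd = 34 - 3p (demand) and qs = 3p - 9 (supply).
Setting them equal: 34 - 3p = 3p - 9 → 43 = 6p, so p = 43/6 ≈ 7.1667 and q = 12.5.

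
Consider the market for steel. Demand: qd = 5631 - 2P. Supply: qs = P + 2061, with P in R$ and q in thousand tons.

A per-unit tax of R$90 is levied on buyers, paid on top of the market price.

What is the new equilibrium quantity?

Initially, 5631 - 2P = P + 2061, so 3570 = 3P and P = 1190, q = 3251.
Since buyers pay the price plus the tax, the effective demand curve becomes qd = 5451 - 2P.
New equilibrium: 5451 - 2P = P + 2061 ⇒ 3390 = 3P ⇒ P = 1130, q = 3191.

3191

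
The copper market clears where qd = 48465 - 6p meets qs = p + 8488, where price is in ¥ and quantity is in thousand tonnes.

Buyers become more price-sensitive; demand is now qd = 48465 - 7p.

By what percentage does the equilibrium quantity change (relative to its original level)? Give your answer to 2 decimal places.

-5.03

Initially, 48465 - 6p = p + 8488, so 39977 = 7p and p = 5711, q = 14199.
With the change applied: demand qd = 48465 - 7p, supply qs = p + 8488.
New equilibrium: 48465 - 7p = p + 8488 ⇒ 39977 = 8p ⇒ p = 4997.125, q = 13485.125.
%Δq = (13485.125 − 14199) / 14199 × 100 = -5.03%.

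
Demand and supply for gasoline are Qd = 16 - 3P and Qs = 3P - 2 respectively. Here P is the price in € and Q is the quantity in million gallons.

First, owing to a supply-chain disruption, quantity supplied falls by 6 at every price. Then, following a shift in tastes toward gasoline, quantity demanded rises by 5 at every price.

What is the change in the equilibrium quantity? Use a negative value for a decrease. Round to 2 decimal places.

Before the shock: 16 - 3P = 3P - 2 ⇒ 18 = 6P ⇒ P = 3, Q = 7.
The new curves are Qd = 21 - 3P (demand) and Qs = 3P - 8 (supply).
Setting them equal: 21 - 3P = 3P - 8 → 29 = 6P, so P = 29/6 ≈ 4.8333 and Q = 6.5.
ΔQ = 6.5 − 7 = -0.50.

-0.50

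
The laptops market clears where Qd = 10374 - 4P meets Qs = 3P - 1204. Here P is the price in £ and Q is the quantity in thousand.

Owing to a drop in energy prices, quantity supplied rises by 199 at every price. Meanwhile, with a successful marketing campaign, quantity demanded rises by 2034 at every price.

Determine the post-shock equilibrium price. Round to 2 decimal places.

Initially, 10374 - 4P = 3P - 1204, so 11578 = 7P and P = 1654, Q = 3758.
With the change applied: demand Qd = 12408 - 4P, supply Qs = 3P - 1005.
Equate the new curves: 12408 - 4P = 3P - 1005, giving 13413 = 7P, P = 13413/7 ≈ 1916.1429, Q = 33204/7 ≈ 4743.4286.

1916.14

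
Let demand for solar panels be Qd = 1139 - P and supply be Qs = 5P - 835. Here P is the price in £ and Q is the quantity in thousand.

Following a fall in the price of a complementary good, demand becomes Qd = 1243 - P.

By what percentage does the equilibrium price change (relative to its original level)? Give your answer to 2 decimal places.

+5.27

Original equilibrium: 1139 - P = 5P - 835 gives 1974 = 6P, so P = 329 and Q = 810.
The shock moves the curves to Qd = 1243 - P and Qs = 5P - 835.
New equilibrium: 1243 - P = 5P - 835 ⇒ 2078 = 6P ⇒ P = 1039/3 ≈ 346.3333, Q = 2690/3 ≈ 896.6667.
%ΔP = (346.3333 − 329) / 329 × 100 = +5.27%.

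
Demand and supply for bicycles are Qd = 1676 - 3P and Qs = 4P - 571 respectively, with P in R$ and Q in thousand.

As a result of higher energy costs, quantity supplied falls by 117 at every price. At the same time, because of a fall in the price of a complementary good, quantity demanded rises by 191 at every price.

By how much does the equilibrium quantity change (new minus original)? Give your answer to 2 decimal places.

+59.00

Solve the original market: 1676 - 3P = 4P - 571, hence P = 321 and Q = 713.
With the change applied: demand Qd = 1867 - 3P, supply Qs = 4P - 688.
New equilibrium: 1867 - 3P = 4P - 688 ⇒ 2555 = 7P ⇒ P = 365, Q = 772.
ΔQ = 772 − 713 = +59.00.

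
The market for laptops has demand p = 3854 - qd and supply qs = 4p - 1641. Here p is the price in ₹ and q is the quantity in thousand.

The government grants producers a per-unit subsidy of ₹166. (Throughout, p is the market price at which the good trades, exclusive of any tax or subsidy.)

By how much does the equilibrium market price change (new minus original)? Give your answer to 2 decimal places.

Original equilibrium: 3854 - p = 4p - 1641 gives 5495 = 5p, so p = 1099 and q = 2755.
Since sellers receive the price plus the subsidy, the effective supply curve becomes qs = 4p - 977.
Equate the new curves: 3854 - p = 4p - 977, giving 4831 = 5p, p = 966.2, q = 2887.8.
Δp = 966.2 − 1099 = -132.80.

-132.80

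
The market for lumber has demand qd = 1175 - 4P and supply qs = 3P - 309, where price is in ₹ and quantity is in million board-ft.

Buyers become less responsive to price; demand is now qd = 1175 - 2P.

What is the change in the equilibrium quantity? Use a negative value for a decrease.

Solve the original market: 1175 - 4P = 3P - 309, hence P = 212 and q = 327.
The shock moves the curves to qd = 1175 - 2P and qs = 3P - 309.
Setting them equal: 1175 - 2P = 3P - 309 → 1484 = 5P, so P = 296.8 and q = 581.4.
Δq = 581.4 − 327 = +254.4.

+254.4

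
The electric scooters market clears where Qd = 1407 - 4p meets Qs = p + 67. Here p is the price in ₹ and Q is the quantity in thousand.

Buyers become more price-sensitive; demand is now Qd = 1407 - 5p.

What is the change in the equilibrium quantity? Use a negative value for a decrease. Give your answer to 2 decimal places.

Initially, 1407 - 4p = p + 67, so 1340 = 5p and p = 268, Q = 335.
The new curves are Qd = 1407 - 5p (demand) and Qs = p + 67 (supply).
New equilibrium: 1407 - 5p = p + 67 ⇒ 1340 = 6p ⇒ p = 670/3 ≈ 223.3333, Q = 871/3 ≈ 290.3333.
ΔQ = 290.3333 − 335 = -44.67.

-44.67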